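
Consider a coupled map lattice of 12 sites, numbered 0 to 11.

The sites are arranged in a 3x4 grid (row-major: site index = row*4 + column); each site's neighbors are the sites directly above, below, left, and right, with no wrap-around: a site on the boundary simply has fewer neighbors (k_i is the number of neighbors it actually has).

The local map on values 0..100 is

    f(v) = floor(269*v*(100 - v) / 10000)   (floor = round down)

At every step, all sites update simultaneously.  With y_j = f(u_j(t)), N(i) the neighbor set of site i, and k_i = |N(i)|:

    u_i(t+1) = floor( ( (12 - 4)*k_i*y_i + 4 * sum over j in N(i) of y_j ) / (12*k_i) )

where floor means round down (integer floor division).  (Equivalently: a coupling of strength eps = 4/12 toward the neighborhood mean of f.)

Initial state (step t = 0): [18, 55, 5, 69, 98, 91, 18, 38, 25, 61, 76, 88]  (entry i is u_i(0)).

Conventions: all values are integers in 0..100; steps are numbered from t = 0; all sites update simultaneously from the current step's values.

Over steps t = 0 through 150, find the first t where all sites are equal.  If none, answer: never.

Answer: never
Key observation: The state at step 5 reappears at step 7 — the system is in a cycle of period 2 from step 5 on.  No step 0..7 is synchronized, and the cycle repeats forever, so no step up to 150 (or ever) has all sites equal.

Derivation:
t=0: [18, 55, 5, 69, 98, 91, 18, 38, 25, 61, 76, 88]  (not all equal)
t=1: [37, 52, 26, 50, 15, 29, 38, 55, 44, 55, 47, 37]  (not all equal)
t=2: [58, 63, 55, 64, 43, 55, 61, 65, 60, 64, 65, 63]  (not all equal)
t=3: [64, 63, 64, 61, 65, 64, 63, 61, 63, 61, 61, 61]  (not all equal)
t=4: [61, 61, 61, 62, 61, 61, 62, 62, 62, 62, 62, 63]  (not all equal)
t=5: [63, 63, 63, 63, 63, 63, 63, 62, 63, 63, 62, 62]  (not all equal)
t=6: [62, 62, 62, 62, 62, 62, 62, 62, 62, 62, 62, 63]  (not all equal)
t=7: [63, 63, 63, 63, 63, 63, 63, 62, 63, 63, 62, 62]  (not all equal)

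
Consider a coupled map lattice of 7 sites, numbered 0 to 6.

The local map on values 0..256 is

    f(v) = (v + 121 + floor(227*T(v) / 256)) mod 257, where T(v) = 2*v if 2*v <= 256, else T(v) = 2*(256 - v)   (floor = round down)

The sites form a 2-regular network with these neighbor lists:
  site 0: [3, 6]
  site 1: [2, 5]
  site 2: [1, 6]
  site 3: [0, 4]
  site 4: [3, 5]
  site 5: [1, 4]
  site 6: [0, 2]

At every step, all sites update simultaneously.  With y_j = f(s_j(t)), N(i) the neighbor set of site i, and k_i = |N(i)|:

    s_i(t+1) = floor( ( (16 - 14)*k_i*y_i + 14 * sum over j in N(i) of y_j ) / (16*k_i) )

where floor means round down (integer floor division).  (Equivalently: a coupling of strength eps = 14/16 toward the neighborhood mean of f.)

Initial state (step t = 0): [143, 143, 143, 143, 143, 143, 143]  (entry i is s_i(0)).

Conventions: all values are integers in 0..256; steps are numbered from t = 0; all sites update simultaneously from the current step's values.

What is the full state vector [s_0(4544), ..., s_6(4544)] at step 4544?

Simulating step by step:
t=0: [143, 143, 143, 143, 143, 143, 143]
t=1: [207, 207, 207, 207, 207, 207, 207]
t=2: [157, 157, 157, 157, 157, 157, 157]
t=3: [196, 196, 196, 196, 196, 196, 196]
t=4: [166, 166, 166, 166, 166, 166, 166]
t=5: [189, 189, 189, 189, 189, 189, 189]
t=6: [171, 171, 171, 171, 171, 171, 171]
t=7: [185, 185, 185, 185, 185, 185, 185]
t=8: [174, 174, 174, 174, 174, 174, 174]
t=9: [183, 183, 183, 183, 183, 183, 183]
t=10: [176, 176, 176, 176, 176, 176, 176]
t=11: [181, 181, 181, 181, 181, 181, 181]
t=12: [178, 178, 178, 178, 178, 178, 178]
t=13: [180, 180, 180, 180, 180, 180, 180]
t=14: [178, 178, 178, 178, 178, 178, 178]

Answer: [178, 178, 178, 178, 178, 178, 178]
Key observation: The state at step 12, [178, 178, 178, 178, 178, 178, 178], reappears at step 14: the system is in a cycle of period 2 from step 12 on.  Therefore the state at step 4544 equals the state at step 12 + ((4544 - 12) mod 2) = 12, which is [178, 178, 178, 178, 178, 178, 178].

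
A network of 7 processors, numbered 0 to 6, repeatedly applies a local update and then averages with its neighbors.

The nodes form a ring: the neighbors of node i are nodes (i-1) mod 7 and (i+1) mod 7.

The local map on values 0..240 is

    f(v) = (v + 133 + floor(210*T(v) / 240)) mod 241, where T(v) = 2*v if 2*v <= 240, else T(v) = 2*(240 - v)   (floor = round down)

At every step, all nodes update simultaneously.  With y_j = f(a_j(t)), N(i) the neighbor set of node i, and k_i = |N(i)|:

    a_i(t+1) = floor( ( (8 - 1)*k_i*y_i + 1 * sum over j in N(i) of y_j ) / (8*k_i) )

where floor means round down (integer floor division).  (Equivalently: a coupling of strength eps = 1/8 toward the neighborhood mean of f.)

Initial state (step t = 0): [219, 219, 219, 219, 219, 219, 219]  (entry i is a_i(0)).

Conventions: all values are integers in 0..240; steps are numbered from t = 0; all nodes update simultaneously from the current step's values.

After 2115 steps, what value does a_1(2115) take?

Answer: a_1(2115) = 177
Key observation: The state at step 13, [177, 177, 177, 177, 177, 177, 177], reappears at step 15: the system is in a cycle of period 2 from step 13 on.  Therefore the state at step 2115 equals the state at step 13 + ((2115 - 13) mod 2) = 13, which is [177, 177, 177, 177, 177, 177, 177].

Derivation:
t=0: [219, 219, 219, 219, 219, 219, 219]
t=1: [147, 147, 147, 147, 147, 147, 147]
t=2: [201, 201, 201, 201, 201, 201, 201]
t=3: [161, 161, 161, 161, 161, 161, 161]
t=4: [191, 191, 191, 191, 191, 191, 191]
t=5: [168, 168, 168, 168, 168, 168, 168]
t=6: [186, 186, 186, 186, 186, 186, 186]
t=7: [172, 172, 172, 172, 172, 172, 172]
t=8: [183, 183, 183, 183, 183, 183, 183]
t=9: [174, 174, 174, 174, 174, 174, 174]
t=10: [181, 181, 181, 181, 181, 181, 181]
t=11: [176, 176, 176, 176, 176, 176, 176]
t=12: [180, 180, 180, 180, 180, 180, 180]
t=13: [177, 177, 177, 177, 177, 177, 177]
t=14: [179, 179, 179, 179, 179, 179, 179]
t=15: [177, 177, 177, 177, 177, 177, 177]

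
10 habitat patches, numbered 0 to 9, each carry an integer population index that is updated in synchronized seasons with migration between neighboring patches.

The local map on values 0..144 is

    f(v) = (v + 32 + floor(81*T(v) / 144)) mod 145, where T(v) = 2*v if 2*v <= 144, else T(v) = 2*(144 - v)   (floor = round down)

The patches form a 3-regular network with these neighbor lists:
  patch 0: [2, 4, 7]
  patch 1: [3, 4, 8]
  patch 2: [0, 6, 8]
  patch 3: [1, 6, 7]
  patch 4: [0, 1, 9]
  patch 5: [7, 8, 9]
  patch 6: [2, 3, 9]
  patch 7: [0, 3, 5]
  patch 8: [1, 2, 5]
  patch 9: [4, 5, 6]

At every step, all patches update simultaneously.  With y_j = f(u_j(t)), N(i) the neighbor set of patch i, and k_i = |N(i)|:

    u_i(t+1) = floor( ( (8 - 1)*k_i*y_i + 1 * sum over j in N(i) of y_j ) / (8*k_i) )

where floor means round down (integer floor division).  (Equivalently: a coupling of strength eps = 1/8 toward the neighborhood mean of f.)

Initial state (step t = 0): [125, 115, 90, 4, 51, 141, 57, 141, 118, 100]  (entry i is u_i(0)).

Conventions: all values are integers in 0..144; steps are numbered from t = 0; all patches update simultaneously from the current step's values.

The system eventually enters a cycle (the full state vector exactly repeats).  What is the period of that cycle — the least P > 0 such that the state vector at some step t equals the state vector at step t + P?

Simulating step by step:
t=0: [125, 115, 90, 4, 51, 141, 57, 141, 118, 100]
t=1: [37, 38, 35, 38, 126, 31, 11, 31, 34, 38]
t=2: [106, 108, 103, 109, 42, 97, 61, 98, 104, 105]
t=3: [38, 38, 35, 34, 110, 35, 18, 35, 35, 37]
t=4: [108, 108, 104, 103, 44, 106, 74, 106, 106, 105]
t=5: [38, 38, 36, 36, 113, 35, 38, 35, 35, 38]
t=6: [108, 108, 108, 108, 43, 106, 111, 106, 106, 108]
t=7: [38, 38, 35, 35, 112, 35, 35, 35, 35, 38]
t=8: [108, 108, 106, 106, 44, 106, 106, 106, 106, 108]
t=9: [38, 38, 35, 35, 113, 35, 35, 35, 35, 38]
t=10: [108, 108, 106, 106, 43, 106, 106, 106, 106, 108]
t=11: [38, 38, 35, 35, 112, 35, 35, 35, 35, 38]

Answer: 4
Key observation: The state at step 7, [38, 38, 35, 35, 112, 35, 35, 35, 35, 38], reappears at step 11 — and no state repeats earlier — so the cycle the system enters has period 4.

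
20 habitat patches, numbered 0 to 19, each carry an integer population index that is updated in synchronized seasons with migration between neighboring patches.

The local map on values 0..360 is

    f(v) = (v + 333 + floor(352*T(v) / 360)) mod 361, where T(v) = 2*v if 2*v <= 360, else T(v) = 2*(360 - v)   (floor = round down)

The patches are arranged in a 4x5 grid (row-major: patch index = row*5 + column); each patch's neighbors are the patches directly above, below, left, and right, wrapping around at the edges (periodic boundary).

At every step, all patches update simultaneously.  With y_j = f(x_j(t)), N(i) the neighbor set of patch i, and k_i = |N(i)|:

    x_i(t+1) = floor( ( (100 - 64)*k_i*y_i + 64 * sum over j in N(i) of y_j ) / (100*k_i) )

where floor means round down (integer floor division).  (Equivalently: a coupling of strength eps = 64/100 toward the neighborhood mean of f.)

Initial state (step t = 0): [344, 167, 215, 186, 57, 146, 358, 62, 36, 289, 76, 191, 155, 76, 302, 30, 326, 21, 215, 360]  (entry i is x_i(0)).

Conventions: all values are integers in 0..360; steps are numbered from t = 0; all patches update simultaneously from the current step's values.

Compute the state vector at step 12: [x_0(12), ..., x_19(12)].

Answer: [205, 235, 305, 299, 264, 215, 292, 254, 275, 289, 172, 136, 187, 241, 236, 186, 213, 245, 305, 307]

Derivation:
t=0: [344, 167, 215, 186, 57, 146, 358, 62, 36, 289, 76, 191, 155, 76, 302, 30, 326, 21, 215, 360]
t=1: [180, 164, 108, 119, 187, 161, 189, 150, 112, 59, 112, 143, 107, 115, 131, 162, 53, 58, 151, 173]
t=2: [116, 145, 203, 242, 166, 147, 91, 182, 242, 194, 199, 148, 190, 273, 270, 143, 103, 173, 164, 146]
t=3: [147, 166, 105, 93, 127, 145, 130, 143, 95, 92, 73, 140, 106, 78, 76, 132, 138, 143, 82, 60]
t=4: [94, 148, 167, 263, 234, 147, 159, 199, 206, 220, 108, 144, 149, 224, 195, 64, 31, 139, 177, 174]
t=5: [144, 96, 78, 94, 119, 132, 69, 101, 105, 98, 163, 90, 63, 104, 145, 174, 65, 63, 97, 127]
t=6: [125, 184, 221, 260, 259, 90, 185, 227, 270, 197, 97, 179, 208, 218, 170, 147, 183, 182, 258, 244]
t=7: [201, 165, 108, 70, 122, 223, 148, 101, 83, 121, 178, 154, 119, 94, 132, 147, 124, 119, 87, 76]
t=8: [136, 163, 243, 235, 251, 138, 102, 237, 242, 222, 83, 159, 261, 212, 146, 143, 206, 305, 233, 167]
t=9: [39, 110, 76, 85, 76, 103, 142, 112, 92, 71, 105, 136, 71, 85, 100, 84, 78, 65, 85, 76]
t=10: [189, 189, 228, 217, 180, 192, 152, 213, 236, 222, 225, 115, 177, 226, 237, 201, 183, 187, 209, 215]
t=11: [133, 117, 113, 109, 123, 110, 131, 100, 99, 108, 140, 181, 153, 103, 97, 121, 162, 126, 113, 114]
t=12: [205, 235, 305, 299, 264, 215, 292, 254, 275, 289, 172, 136, 187, 241, 236, 186, 213, 245, 305, 307]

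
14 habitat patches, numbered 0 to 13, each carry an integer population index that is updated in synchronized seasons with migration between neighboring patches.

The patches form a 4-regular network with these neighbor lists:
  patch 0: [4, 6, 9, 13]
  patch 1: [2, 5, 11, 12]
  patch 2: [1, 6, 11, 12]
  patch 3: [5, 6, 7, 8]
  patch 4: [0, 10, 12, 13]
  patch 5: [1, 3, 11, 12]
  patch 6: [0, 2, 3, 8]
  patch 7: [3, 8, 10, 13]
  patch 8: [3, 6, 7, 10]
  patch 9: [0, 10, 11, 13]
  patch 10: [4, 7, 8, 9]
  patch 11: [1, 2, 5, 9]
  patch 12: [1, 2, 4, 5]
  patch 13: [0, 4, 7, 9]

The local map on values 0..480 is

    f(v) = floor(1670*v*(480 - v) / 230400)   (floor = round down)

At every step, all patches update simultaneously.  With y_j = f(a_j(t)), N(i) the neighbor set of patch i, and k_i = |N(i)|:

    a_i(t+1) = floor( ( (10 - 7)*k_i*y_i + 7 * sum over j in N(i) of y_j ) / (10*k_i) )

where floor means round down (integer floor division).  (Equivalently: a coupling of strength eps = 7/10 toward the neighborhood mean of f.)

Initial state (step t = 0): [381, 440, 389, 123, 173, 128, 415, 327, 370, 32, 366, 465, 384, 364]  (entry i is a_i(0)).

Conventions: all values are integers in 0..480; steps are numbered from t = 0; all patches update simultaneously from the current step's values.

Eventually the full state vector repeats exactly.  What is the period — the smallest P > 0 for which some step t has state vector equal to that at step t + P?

Answer: 4
Key observation: The state at step 8, [417, 417, 417, 417, 417, 417, 417, 417, 417, 417, 417, 417, 417, 417], reappears at step 12 — and no state repeats earlier — so the cycle the system enters has period 4.

Derivation:
t=0: [381, 440, 389, 123, 173, 128, 415, 327, 370, 32, 366, 465, 384, 364]
t=1: [254, 195, 188, 301, 316, 231, 258, 322, 294, 193, 290, 157, 271, 288]
t=2: [403, 398, 398, 396, 396, 399, 404, 387, 393, 397, 389, 392, 401, 393]
t=3: [233, 236, 234, 240, 239, 237, 232, 251, 245, 242, 249, 240, 234, 242]
t=4: [417, 417, 417, 416, 416, 417, 417, 416, 416, 416, 416, 417, 417, 416]
t=5: [191, 190, 190, 191, 191, 190, 190, 192, 191, 191, 192, 190, 190, 191]
t=6: [399, 399, 399, 399, 399, 399, 399, 400, 399, 399, 400, 399, 399, 400]
t=7: [233, 234, 234, 233, 232, 234, 234, 232, 232, 232, 232, 234, 234, 232]
t=8: [417, 417, 417, 417, 417, 417, 417, 417, 417, 417, 417, 417, 417, 417]
t=9: [190, 190, 190, 190, 190, 190, 190, 190, 190, 190, 190, 190, 190, 190]
t=10: [399, 399, 399, 399, 399, 399, 399, 399, 399, 399, 399, 399, 399, 399]
t=11: [234, 234, 234, 234, 234, 234, 234, 234, 234, 234, 234, 234, 234, 234]
t=12: [417, 417, 417, 417, 417, 417, 417, 417, 417, 417, 417, 417, 417, 417]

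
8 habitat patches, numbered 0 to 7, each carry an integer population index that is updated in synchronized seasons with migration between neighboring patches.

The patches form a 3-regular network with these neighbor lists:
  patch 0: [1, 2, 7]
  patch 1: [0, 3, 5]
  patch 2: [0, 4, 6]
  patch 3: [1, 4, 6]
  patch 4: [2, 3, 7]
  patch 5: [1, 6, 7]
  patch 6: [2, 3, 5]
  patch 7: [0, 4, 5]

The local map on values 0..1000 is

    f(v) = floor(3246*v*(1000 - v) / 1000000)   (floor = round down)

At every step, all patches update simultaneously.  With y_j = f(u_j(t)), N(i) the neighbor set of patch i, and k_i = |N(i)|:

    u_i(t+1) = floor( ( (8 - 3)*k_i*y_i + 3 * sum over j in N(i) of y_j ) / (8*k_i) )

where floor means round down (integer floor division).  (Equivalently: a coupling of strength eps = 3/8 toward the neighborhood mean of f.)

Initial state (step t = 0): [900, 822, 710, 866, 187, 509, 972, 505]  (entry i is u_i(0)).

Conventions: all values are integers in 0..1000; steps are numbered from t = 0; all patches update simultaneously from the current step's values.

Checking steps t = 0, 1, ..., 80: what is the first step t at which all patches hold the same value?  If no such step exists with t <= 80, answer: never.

Answer: 10
Key observation: Synchronization is absorbing here: once all patches are equal they stay equal, and step 10 is the first all-equal step.

Derivation:
t=0: [900, 822, 710, 866, 187, 509, 972, 505]  (not all equal)
t=1: [426, 481, 526, 366, 540, 678, 286, 706]  (not all equal)
t=2: [782, 788, 788, 755, 783, 710, 697, 709]  (not all equal)
t=3: [564, 566, 562, 597, 570, 654, 654, 639]  (not all equal)
t=4: [791, 787, 790, 778, 787, 743, 747, 758]  (not all equal)
t=5: [544, 554, 547, 562, 551, 605, 597, 584]  (not all equal)
t=6: [802, 798, 801, 797, 800, 780, 784, 790]  (not all equal)
t=7: [519, 526, 521, 527, 521, 549, 543, 535]  (not all equal)
t=8: [809, 808, 809, 808, 809, 804, 805, 807]  (not all equal)
t=9: [501, 503, 502, 503, 501, 509, 507, 504]  (not all equal)
t=10: [811, 811, 811, 811, 811, 811, 811, 811]  (all equal)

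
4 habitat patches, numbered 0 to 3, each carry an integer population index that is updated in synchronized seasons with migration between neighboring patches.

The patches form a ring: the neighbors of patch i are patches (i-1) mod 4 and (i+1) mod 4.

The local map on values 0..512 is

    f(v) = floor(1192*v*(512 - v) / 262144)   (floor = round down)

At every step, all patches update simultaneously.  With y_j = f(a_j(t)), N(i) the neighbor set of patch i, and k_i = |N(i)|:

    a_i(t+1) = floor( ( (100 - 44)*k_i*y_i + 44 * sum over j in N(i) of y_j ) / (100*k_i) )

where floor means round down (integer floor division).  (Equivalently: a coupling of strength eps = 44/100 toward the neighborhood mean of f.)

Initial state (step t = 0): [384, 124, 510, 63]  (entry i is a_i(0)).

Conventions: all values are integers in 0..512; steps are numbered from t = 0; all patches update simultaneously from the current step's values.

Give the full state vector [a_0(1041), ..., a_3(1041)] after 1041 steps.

Simulating step by step:
t=0: [384, 124, 510, 63]
t=1: [201, 172, 78, 121]
t=2: [264, 244, 191, 216]
t=3: [295, 292, 284, 288]
t=4: [291, 292, 293, 292]
t=5: [292, 291, 291, 291]
t=6: [292, 292, 292, 292]
t=7: [292, 292, 292, 292]

Answer: [292, 292, 292, 292]
Key observation: The state at step 6, [292, 292, 292, 292], reappears at step 7: the system is in a cycle of period 1 from step 6 on.  Therefore the state at step 1041 equals the state at step 6 + ((1041 - 6) mod 1) = 6, which is [292, 292, 292, 292].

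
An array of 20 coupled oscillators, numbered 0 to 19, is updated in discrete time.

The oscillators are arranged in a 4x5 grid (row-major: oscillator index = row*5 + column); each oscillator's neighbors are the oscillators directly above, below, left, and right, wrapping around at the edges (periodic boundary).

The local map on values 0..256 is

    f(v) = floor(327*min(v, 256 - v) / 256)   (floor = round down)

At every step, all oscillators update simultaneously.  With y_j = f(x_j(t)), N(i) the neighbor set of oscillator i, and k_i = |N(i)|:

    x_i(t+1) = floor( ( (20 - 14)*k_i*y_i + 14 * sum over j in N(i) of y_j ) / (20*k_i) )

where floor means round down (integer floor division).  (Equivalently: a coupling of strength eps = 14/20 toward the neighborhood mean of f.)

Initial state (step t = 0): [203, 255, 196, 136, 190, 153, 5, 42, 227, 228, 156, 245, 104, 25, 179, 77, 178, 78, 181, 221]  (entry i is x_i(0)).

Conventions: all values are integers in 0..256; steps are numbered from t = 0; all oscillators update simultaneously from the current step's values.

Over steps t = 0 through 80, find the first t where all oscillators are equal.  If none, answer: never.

Answer: 17
Key observation: Synchronization is absorbing here: once all oscillators are equal they stay equal, and step 17 is the first all-equal step.

Derivation:
t=0: [203, 255, 196, 136, 190, 153, 5, 42, 227, 228, 156, 245, 104, 25, 179, 77, 178, 78, 181, 221]  (not all equal)
t=1: [75, 43, 76, 97, 77, 80, 36, 59, 58, 71, 97, 67, 74, 72, 70, 88, 66, 100, 85, 78]  (not all equal)
t=2: [92, 72, 95, 102, 100, 92, 68, 76, 88, 90, 104, 86, 94, 91, 97, 103, 91, 105, 109, 100]  (not all equal)
t=3: [116, 104, 115, 126, 123, 113, 98, 105, 113, 118, 123, 112, 115, 121, 122, 125, 116, 127, 130, 129]  (not all equal)
t=4: [148, 138, 146, 154, 155, 144, 134, 138, 147, 150, 152, 143, 147, 152, 155, 155, 148, 153, 159, 159]  (not all equal)
t=5: [137, 144, 140, 131, 130, 140, 149, 145, 137, 135, 134, 141, 139, 132, 130, 131, 138, 133, 127, 126]  (not all equal)
t=6: [152, 145, 149, 156, 157, 148, 141, 144, 152, 154, 153, 147, 150, 156, 157, 155, 150, 153, 159, 160]  (not all equal)
t=7: [132, 138, 135, 128, 127, 135, 141, 138, 131, 130, 132, 137, 135, 128, 127, 129, 135, 131, 125, 124]  (not all equal)
t=8: [157, 152, 155, 159, 160, 155, 149, 152, 159, 159, 157, 152, 155, 159, 160, 158, 155, 156, 160, 160]  (not all equal)
t=9: [126, 130, 128, 123, 123, 128, 132, 130, 124, 123, 126, 130, 128, 123, 123, 125, 129, 127, 123, 122]  (not all equal)
t=10: [159, 160, 160, 158, 157, 160, 159, 160, 157, 158, 159, 160, 160, 158, 157, 159, 160, 161, 157, 156]  (not all equal)
t=11: [123, 122, 122, 125, 125, 123, 122, 122, 124, 125, 123, 122, 122, 125, 125, 123, 122, 122, 124, 125]  (not all equal)
t=12: [157, 155, 155, 157, 158, 157, 155, 155, 158, 158, 157, 155, 155, 157, 158, 157, 155, 155, 158, 158]  (not all equal)
t=13: [126, 128, 128, 126, 125, 126, 128, 128, 126, 125, 126, 128, 128, 126, 125, 126, 128, 128, 126, 125]  (not all equal)
t=14: [160, 162, 162, 160, 159, 160, 162, 162, 160, 159, 160, 162, 162, 160, 159, 160, 162, 162, 160, 159]  (not all equal)
t=15: [121, 120, 120, 121, 122, 121, 120, 120, 121, 122, 121, 120, 120, 121, 122, 121, 120, 120, 121, 122]  (not all equal)
t=16: [154, 153, 153, 154, 154, 154, 153, 153, 154, 154, 154, 153, 153, 154, 154, 154, 153, 153, 154, 154]  (not all equal)
t=17: [130, 130, 130, 130, 130, 130, 130, 130, 130, 130, 130, 130, 130, 130, 130, 130, 130, 130, 130, 130]  (all equal)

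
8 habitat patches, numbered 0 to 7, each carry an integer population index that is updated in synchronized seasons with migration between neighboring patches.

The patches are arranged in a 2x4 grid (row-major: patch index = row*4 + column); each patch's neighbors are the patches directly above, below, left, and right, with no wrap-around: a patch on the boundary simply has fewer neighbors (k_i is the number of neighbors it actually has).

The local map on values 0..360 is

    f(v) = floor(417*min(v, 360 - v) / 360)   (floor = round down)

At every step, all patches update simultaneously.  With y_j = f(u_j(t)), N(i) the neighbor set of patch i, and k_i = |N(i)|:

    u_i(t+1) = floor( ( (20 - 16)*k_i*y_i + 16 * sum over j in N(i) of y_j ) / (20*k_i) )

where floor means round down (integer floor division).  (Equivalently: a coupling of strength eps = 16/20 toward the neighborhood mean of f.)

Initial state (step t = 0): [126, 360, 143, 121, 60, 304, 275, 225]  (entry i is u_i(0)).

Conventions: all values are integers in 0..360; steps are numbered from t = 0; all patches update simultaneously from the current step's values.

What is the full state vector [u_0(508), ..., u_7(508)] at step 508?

Answer: [178, 178, 177, 177, 178, 178, 177, 177]
Key observation: The state at step 22, [178, 178, 179, 179, 178, 178, 179, 179], reappears at step 26: the system is in a cycle of period 4 from step 22 on.  Therefore the state at step 508 equals the state at step 22 + ((508 - 22) mod 4) = 24, which is [178, 178, 177, 177, 178, 178, 177, 177].

Derivation:
t=0: [126, 360, 143, 121, 60, 304, 275, 225]
t=1: [56, 99, 96, 156, 97, 57, 122, 126]
t=2: [103, 87, 138, 138, 74, 111, 114, 157]
t=3: [97, 128, 136, 167, 115, 110, 151, 152]
t=4: [134, 135, 168, 171, 122, 146, 157, 182]
t=5: [149, 169, 181, 199, 157, 161, 187, 192]
t=6: [184, 189, 196, 197, 179, 190, 196, 193]
t=7: [202, 196, 191, 190, 201, 197, 191, 189]
t=8: [185, 188, 193, 196, 185, 189, 193, 196]
t=9: [200, 197, 193, 190, 200, 198, 193, 190]
t=10: [186, 188, 192, 194, 185, 188, 192, 194]
t=11: [200, 198, 194, 192, 200, 198, 194, 192]
t=12: [185, 187, 191, 193, 185, 187, 191, 193]
t=13: [201, 199, 195, 193, 201, 199, 195, 193]
t=14: [184, 186, 190, 192, 184, 186, 190, 192]
t=15: [202, 200, 196, 194, 202, 200, 196, 194]
t=16: [183, 185, 188, 190, 183, 185, 188, 190]
t=17: [203, 202, 199, 197, 203, 202, 199, 197]
t=18: [181, 183, 185, 187, 181, 183, 185, 187]
t=19: [206, 204, 202, 200, 206, 204, 202, 200]
t=20: [178, 180, 182, 184, 178, 180, 182, 184]
t=21: [206, 206, 205, 204, 206, 206, 205, 204]
t=22: [178, 178, 179, 179, 178, 178, 179, 179]
t=23: [206, 206, 206, 207, 206, 206, 206, 207]
t=24: [178, 178, 177, 177, 178, 178, 177, 177]
t=25: [206, 205, 205, 205, 206, 205, 205, 205]
t=26: [178, 178, 179, 179, 178, 178, 179, 179]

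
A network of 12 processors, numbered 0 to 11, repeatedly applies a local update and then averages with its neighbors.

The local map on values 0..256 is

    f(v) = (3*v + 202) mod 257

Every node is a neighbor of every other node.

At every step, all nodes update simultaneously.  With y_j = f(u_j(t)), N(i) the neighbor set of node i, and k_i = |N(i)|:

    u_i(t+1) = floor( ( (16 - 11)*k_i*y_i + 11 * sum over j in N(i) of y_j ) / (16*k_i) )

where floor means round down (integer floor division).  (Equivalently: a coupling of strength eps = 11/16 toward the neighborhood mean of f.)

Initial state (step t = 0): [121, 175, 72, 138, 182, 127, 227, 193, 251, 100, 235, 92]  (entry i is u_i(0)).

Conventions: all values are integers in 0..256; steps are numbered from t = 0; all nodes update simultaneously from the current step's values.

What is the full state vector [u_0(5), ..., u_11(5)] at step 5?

Simulating step by step:
t=0: [121, 175, 72, 138, 182, 127, 227, 193, 251, 100, 235, 92]
t=1: [121, 161, 148, 134, 167, 125, 136, 111, 154, 169, 142, 163]
t=2: [103, 133, 123, 113, 137, 106, 114, 95, 128, 139, 119, 134]
t=3: [132, 90, 83, 75, 93, 70, 76, 126, 86, 95, 80, 91]
t=4: [153, 186, 180, 174, 188, 171, 175, 148, 183, 189, 178, 186]
t=5: [198, 223, 218, 214, 224, 212, 215, 194, 221, 225, 217, 223]

Answer: [198, 223, 218, 214, 224, 212, 215, 194, 221, 225, 217, 223]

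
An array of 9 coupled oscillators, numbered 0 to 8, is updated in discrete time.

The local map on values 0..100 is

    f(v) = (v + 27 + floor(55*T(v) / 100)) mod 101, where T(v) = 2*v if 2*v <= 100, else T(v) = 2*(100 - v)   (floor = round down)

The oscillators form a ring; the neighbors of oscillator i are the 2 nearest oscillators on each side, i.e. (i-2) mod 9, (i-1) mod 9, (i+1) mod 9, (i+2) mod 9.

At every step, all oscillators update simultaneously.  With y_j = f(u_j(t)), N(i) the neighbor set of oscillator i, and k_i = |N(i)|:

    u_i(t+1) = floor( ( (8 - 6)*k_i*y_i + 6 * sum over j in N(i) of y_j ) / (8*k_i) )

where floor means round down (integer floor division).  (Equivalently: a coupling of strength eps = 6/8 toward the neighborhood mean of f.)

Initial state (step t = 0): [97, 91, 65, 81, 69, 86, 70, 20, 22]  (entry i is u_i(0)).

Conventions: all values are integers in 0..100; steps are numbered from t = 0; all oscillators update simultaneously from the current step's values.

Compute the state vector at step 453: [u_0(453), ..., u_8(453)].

Simulating step by step:
t=0: [97, 91, 65, 81, 69, 86, 70, 20, 22]
t=1: [43, 35, 27, 27, 28, 35, 44, 46, 46]
t=2: [46, 63, 74, 89, 74, 64, 47, 34, 34]
t=3: [52, 40, 26, 28, 27, 40, 53, 56, 56]
t=4: [35, 44, 59, 55, 59, 45, 36, 26, 26]
t=5: [64, 49, 40, 25, 22, 31, 40, 58, 57]
t=6: [25, 34, 41, 57, 54, 59, 44, 37, 25]
t=7: [55, 62, 47, 39, 24, 22, 31, 39, 56]
t=8: [24, 24, 32, 39, 56, 52, 58, 43, 37]
t=9: [54, 53, 59, 45, 37, 23, 22, 30, 38]
t=10: [36, 23, 23, 30, 37, 53, 50, 56, 43]
t=11: [37, 52, 50, 56, 43, 36, 22, 22, 29]
t=12: [42, 35, 22, 22, 29, 36, 51, 49, 55]
t=13: [46, 60, 69, 67, 54, 41, 34, 21, 39]
t=14: [31, 23, 28, 26, 39, 45, 47, 43, 43]
t=15: [59, 70, 69, 55, 41, 29, 17, 32, 42]
t=16: [38, 26, 26, 36, 42, 58, 54, 59, 43]
t=17: [40, 39, 39, 38, 30, 21, 24, 22, 31]
t=18: [36, 23, 22, 34, 52, 63, 80, 65, 54]
t=19: [39, 56, 56, 63, 50, 41, 29, 23, 32]
t=20: [44, 37, 25, 26, 37, 44, 61, 56, 60]
t=21: [31, 39, 39, 39, 39, 31, 22, 25, 22]
t=22: [54, 35, 22, 22, 35, 54, 65, 81, 65]
t=23: [50, 63, 75, 75, 63, 50, 42, 28, 42]
t=24: [37, 26, 28, 28, 26, 37, 33, 38, 33]
t=25: [50, 70, 68, 68, 70, 50, 58, 38, 58]
t=26: [25, 29, 29, 29, 29, 25, 25, 24, 25]
t=27: [81, 84, 85, 85, 84, 81, 80, 78, 80]
t=28: [27, 27, 27, 27, 27, 27, 27, 27, 27]
t=29: [83, 83, 83, 83, 83, 83, 83, 83, 83]
t=30: [27, 27, 27, 27, 27, 27, 27, 27, 27]

Answer: [83, 83, 83, 83, 83, 83, 83, 83, 83]
Key observation: The state at step 28, [27, 27, 27, 27, 27, 27, 27, 27, 27], reappears at step 30: the system is in a cycle of period 2 from step 28 on.  Therefore the state at step 453 equals the state at step 28 + ((453 - 28) mod 2) = 29, which is [83, 83, 83, 83, 83, 83, 83, 83, 83].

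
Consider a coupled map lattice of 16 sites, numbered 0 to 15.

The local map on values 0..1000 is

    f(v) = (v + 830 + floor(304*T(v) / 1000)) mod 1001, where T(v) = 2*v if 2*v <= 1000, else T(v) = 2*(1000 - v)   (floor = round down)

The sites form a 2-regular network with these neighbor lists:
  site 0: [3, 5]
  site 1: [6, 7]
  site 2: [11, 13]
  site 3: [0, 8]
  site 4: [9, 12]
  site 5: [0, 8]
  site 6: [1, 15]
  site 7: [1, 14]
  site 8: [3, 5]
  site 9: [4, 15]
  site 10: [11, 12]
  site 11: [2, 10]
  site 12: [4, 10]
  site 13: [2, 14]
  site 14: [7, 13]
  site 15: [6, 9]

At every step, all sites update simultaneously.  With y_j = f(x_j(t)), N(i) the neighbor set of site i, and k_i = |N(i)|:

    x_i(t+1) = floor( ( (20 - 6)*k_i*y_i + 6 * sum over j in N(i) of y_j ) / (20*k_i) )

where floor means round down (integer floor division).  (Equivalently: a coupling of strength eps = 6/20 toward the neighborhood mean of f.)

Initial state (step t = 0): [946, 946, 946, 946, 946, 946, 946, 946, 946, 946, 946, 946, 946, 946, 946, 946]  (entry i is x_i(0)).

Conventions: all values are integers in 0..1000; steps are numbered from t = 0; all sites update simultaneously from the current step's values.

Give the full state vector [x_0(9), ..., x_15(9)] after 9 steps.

Answer: [718, 718, 718, 718, 718, 718, 718, 718, 718, 718, 718, 718, 718, 718, 718, 718]

Derivation:
t=0: [946, 946, 946, 946, 946, 946, 946, 946, 946, 946, 946, 946, 946, 946, 946, 946]
t=1: [807, 807, 807, 807, 807, 807, 807, 807, 807, 807, 807, 807, 807, 807, 807, 807]
t=2: [753, 753, 753, 753, 753, 753, 753, 753, 753, 753, 753, 753, 753, 753, 753, 753]
t=3: [732, 732, 732, 732, 732, 732, 732, 732, 732, 732, 732, 732, 732, 732, 732, 732]
t=4: [723, 723, 723, 723, 723, 723, 723, 723, 723, 723, 723, 723, 723, 723, 723, 723]
t=5: [720, 720, 720, 720, 720, 720, 720, 720, 720, 720, 720, 720, 720, 720, 720, 720]
t=6: [719, 719, 719, 719, 719, 719, 719, 719, 719, 719, 719, 719, 719, 719, 719, 719]
t=7: [718, 718, 718, 718, 718, 718, 718, 718, 718, 718, 718, 718, 718, 718, 718, 718]
t=8: [718, 718, 718, 718, 718, 718, 718, 718, 718, 718, 718, 718, 718, 718, 718, 718]
t=9: [718, 718, 718, 718, 718, 718, 718, 718, 718, 718, 718, 718, 718, 718, 718, 718]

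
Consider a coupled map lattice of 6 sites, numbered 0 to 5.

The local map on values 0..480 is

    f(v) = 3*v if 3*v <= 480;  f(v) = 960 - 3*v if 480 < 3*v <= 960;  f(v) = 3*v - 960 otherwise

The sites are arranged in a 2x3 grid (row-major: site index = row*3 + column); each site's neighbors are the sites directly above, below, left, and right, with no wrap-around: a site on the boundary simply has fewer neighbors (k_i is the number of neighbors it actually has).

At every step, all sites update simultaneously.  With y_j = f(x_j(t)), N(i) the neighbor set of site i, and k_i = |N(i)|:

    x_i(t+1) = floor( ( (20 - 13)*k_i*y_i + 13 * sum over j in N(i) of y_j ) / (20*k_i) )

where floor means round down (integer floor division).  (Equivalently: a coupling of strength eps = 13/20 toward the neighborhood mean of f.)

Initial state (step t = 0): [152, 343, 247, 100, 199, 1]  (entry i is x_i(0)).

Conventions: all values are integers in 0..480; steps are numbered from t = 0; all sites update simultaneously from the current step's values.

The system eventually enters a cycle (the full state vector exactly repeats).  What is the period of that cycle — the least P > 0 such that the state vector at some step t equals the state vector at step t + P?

Answer: 13
Key observation: The state at step 68, [123, 120, 123, 123, 120, 123], reappears at step 81 — and no state repeats earlier — so the cycle the system enters has period 13.

Derivation:
t=0: [152, 343, 247, 100, 199, 1]
t=1: [279, 249, 100, 371, 207, 190]
t=2: [162, 239, 300, 203, 282, 344]
t=3: [358, 225, 123, 313, 184, 81]
t=4: [139, 292, 300, 177, 261, 337]
t=5: [312, 171, 64, 343, 184, 94]
t=6: [176, 291, 304, 164, 315, 293]
t=7: [331, 137, 71, 309, 143, 48]
t=8: [155, 290, 254, 161, 277, 259]
t=9: [347, 203, 158, 360, 207, 170]
t=10: [181, 316, 426, 178, 318, 421]
t=11: [288, 164, 213, 286, 162, 211]
t=12: [218, 356, 370, 220, 360, 372]
t=13: [239, 162, 138, 243, 164, 142]
t=14: [314, 409, 437, 311, 408, 435]
t=15: [101, 230, 321, 101, 230, 320]
t=16: [292, 219, 88, 292, 218, 88]
t=17: [155, 247, 276, 156, 248, 277]
t=18: [386, 252, 159, 385, 252, 158]
t=19: [198, 261, 387, 198, 260, 387]
t=20: [304, 223, 193, 305, 224, 194]
t=21: [126, 257, 350, 124, 255, 349]
t=22: [314, 209, 121, 316, 208, 123]
t=23: [118, 271, 355, 119, 272, 356]
t=24: [287, 182, 119, 286, 183, 118]
t=25: [202, 332, 374, 201, 332, 373]
t=26: [251, 132, 120, 251, 132, 120]
t=27: [268, 347, 371, 268, 347, 371]
t=28: [131, 112, 129, 131, 112, 129]
t=29: [374, 359, 370, 374, 359, 370]
t=30: [147, 133, 139, 147, 133, 139]
t=31: [427, 412, 411, 427, 412, 411]
t=32: [306, 285, 273, 306, 285, 273]
t=33: [62, 99, 129, 62, 99, 129]
t=34: [222, 292, 357, 222, 292, 357]
t=35: [225, 135, 102, 225, 135, 102]
t=36: [324, 357, 338, 324, 357, 338]
t=37: [44, 77, 72, 44, 77, 72]
t=38: [164, 206, 220, 164, 206, 220]
t=39: [427, 360, 313, 427, 360, 313]
t=40: [255, 142, 53, 255, 142, 53]
t=41: [270, 318, 245, 270, 318, 245]
t=42: [103, 84, 153, 103, 84, 153]
t=43: [290, 309, 391, 290, 309, 391]
t=44: [71, 84, 154, 71, 84, 154]
t=45: [225, 289, 393, 225, 289, 393]
t=46: [222, 161, 178, 222, 161, 178]
t=47: [353, 426, 442, 353, 426, 442]
t=48: [170, 280, 350, 170, 280, 350]
t=49: [342, 185, 99, 342, 185, 99]
t=50: [176, 308, 332, 176, 308, 332]
t=51: [303, 121, 36, 303, 121, 36]
t=52: [152, 240, 190, 152, 240, 190]
t=53: [385, 319, 341, 385, 319, 341]
t=54: [132, 57, 43, 132, 57, 43]
t=55: [322, 210, 142, 322, 210, 142]
t=56: [111, 280, 394, 111, 280, 394]
t=57: [263, 188, 188, 263, 188, 188]
t=58: [244, 347, 396, 244, 347, 396]
t=59: [180, 144, 180, 180, 144, 180]
t=60: [423, 426, 423, 423, 426, 423]
t=61: [311, 314, 311, 311, 314, 311]
t=62: [24, 21, 24, 24, 21, 24]
t=63: [69, 66, 69, 69, 66, 69]
t=64: [204, 201, 204, 204, 201, 204]
t=65: [350, 353, 350, 350, 353, 350]
t=66: [92, 95, 92, 92, 95, 92]
t=67: [278, 281, 278, 278, 281, 278]
t=68: [123, 120, 123, 123, 120, 123]
t=69: [366, 363, 366, 366, 363, 366]
t=70: [135, 132, 135, 135, 132, 135]
t=71: [402, 399, 402, 402, 399, 402]
t=72: [243, 240, 243, 243, 240, 243]
t=73: [233, 236, 233, 233, 236, 233]
t=74: [258, 255, 258, 258, 255, 258]
t=75: [188, 191, 188, 188, 191, 188]
t=76: [393, 390, 393, 393, 390, 393]
t=77: [216, 213, 216, 216, 213, 216]
t=78: [314, 317, 314, 314, 317, 314]
t=79: [15, 12, 15, 15, 12, 15]
t=80: [42, 39, 42, 42, 39, 42]
t=81: [123, 120, 123, 123, 120, 123]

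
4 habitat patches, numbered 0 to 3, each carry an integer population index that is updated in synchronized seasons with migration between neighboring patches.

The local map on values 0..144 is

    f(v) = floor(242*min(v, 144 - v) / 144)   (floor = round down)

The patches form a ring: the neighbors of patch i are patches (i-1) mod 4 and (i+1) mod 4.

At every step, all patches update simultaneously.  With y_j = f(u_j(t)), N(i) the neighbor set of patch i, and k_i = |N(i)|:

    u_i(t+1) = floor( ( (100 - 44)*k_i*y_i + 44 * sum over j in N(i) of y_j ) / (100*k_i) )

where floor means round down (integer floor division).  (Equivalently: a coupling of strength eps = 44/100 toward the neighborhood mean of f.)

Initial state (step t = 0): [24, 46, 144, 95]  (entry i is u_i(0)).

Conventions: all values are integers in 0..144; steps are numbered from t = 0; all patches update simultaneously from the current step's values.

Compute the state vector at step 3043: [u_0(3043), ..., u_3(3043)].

Simulating step by step:
t=0: [24, 46, 144, 95]
t=1: [57, 51, 34, 54]
t=2: [91, 81, 70, 83]
t=3: [95, 104, 111, 102]
t=4: [76, 67, 60, 69]
t=5: [113, 109, 105, 111]
t=6: [53, 58, 61, 56]
t=7: [91, 96, 99, 94]
t=8: [85, 80, 78, 83]
t=9: [101, 105, 107, 103]
t=10: [69, 65, 63, 67]
t=11: [113, 109, 107, 111]
t=12: [53, 57, 59, 55]
t=13: [90, 94, 96, 92]
t=14: [88, 84, 82, 86]
t=15: [95, 99, 101, 97]
t=16: [79, 75, 73, 77]
t=17: [110, 114, 116, 112]
t=18: [54, 50, 48, 52]
t=19: [88, 84, 82, 86]

Answer: [54, 50, 48, 52]
Key observation: The state at step 14, [88, 84, 82, 86], reappears at step 19: the system is in a cycle of period 5 from step 14 on.  Therefore the state at step 3043 equals the state at step 14 + ((3043 - 14) mod 5) = 18, which is [54, 50, 48, 52].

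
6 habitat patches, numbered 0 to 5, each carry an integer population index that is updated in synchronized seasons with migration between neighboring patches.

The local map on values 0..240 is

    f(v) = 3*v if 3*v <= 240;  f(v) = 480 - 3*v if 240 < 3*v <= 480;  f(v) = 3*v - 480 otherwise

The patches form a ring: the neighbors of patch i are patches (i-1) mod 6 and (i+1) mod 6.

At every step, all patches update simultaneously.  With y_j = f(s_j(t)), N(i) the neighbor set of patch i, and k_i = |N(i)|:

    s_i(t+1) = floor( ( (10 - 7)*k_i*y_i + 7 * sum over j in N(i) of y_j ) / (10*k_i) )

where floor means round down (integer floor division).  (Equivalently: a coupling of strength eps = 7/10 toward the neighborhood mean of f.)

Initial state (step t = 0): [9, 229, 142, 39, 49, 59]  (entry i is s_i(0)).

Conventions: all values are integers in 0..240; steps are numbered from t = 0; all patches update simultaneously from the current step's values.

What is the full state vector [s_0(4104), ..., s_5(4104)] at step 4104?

Answer: [28, 28, 27, 28, 28, 27]
Key observation: The state at step 36, [232, 232, 233, 232, 232, 233], reappears at step 41: the system is in a cycle of period 5 from step 36 on.  Therefore the state at step 4104 equals the state at step 36 + ((4104 - 36) mod 5) = 39, which is [28, 28, 27, 28, 28, 27].

Derivation:
t=0: [9, 229, 142, 39, 49, 59]
t=1: [142, 90, 129, 105, 147, 114]
t=2: [138, 114, 159, 95, 117, 73]
t=3: [144, 65, 117, 104, 183, 133]
t=4: [111, 120, 165, 119, 107, 65]
t=5: [154, 92, 89, 97, 159, 165]
t=6: [82, 142, 201, 132, 72, 11]
t=7: [100, 141, 85, 143, 105, 167]
t=8: [81, 158, 105, 151, 74, 127]
t=9: [107, 142, 61, 143, 110, 190]
t=10: [98, 135, 91, 131, 94, 135]
t=11: [108, 160, 118, 167, 116, 156]
t=12: [51, 98, 45, 96, 51, 104]
t=13: [169, 156, 172, 158, 171, 157]
t=14: [15, 25, 17, 25, 15, 23]
t=15: [63, 56, 67, 56, 63, 52]
t=16: [170, 186, 177, 186, 170, 179]
t=17: [56, 51, 69, 51, 56, 38]
t=18: [143, 177, 169, 177, 143, 151]
t=19: [42, 42, 43, 42, 42, 43]
t=20: [127, 127, 126, 127, 127, 126]
t=21: [100, 100, 99, 100, 100, 99]
t=22: [181, 181, 180, 181, 181, 180]
t=23: [61, 61, 62, 61, 61, 62]
t=24: [184, 184, 183, 184, 184, 183]
t=25: [70, 70, 71, 70, 70, 71]
t=26: [211, 211, 210, 211, 211, 210]
t=27: [151, 151, 152, 151, 151, 152]
t=28: [25, 25, 26, 25, 25, 26]
t=29: [76, 76, 75, 76, 76, 75]
t=30: [226, 226, 227, 226, 226, 227]
t=31: [199, 199, 198, 199, 199, 198]
t=32: [115, 115, 116, 115, 115, 116]
t=33: [133, 133, 134, 133, 133, 134]
t=34: [79, 79, 80, 79, 79, 80]
t=35: [238, 238, 237, 238, 238, 237]
t=36: [232, 232, 233, 232, 232, 233]
t=37: [217, 217, 216, 217, 217, 216]
t=38: [169, 169, 170, 169, 169, 170]
t=39: [28, 28, 27, 28, 28, 27]
t=40: [82, 82, 83, 82, 82, 83]
t=41: [232, 232, 233, 232, 232, 233]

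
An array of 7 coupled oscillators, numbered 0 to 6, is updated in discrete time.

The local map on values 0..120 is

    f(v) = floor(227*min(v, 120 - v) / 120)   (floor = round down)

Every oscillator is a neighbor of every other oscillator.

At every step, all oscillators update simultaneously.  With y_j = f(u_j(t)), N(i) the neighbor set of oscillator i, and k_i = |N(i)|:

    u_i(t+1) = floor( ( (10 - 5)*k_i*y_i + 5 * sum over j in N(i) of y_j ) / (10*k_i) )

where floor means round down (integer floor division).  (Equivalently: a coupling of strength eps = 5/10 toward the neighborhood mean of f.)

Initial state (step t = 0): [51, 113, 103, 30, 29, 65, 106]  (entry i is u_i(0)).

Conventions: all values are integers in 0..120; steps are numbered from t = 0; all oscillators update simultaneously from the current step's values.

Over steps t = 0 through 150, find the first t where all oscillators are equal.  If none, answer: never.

Answer: 19
Key observation: Synchronization is absorbing here: once all oscillators are equal they stay equal, and step 19 is the first all-equal step.

Derivation:
t=0: [51, 113, 103, 30, 29, 65, 106]  (not all equal)
t=1: [71, 37, 45, 55, 54, 75, 42]  (not all equal)
t=2: [89, 80, 86, 94, 93, 86, 84]  (not all equal)
t=3: [59, 67, 62, 56, 57, 62, 64]  (not all equal)
t=4: [108, 103, 107, 105, 106, 107, 105]  (not all equal)
t=5: [24, 28, 25, 27, 26, 25, 27]  (not all equal)
t=6: [47, 50, 48, 49, 48, 48, 49]  (not all equal)
t=7: [89, 92, 90, 91, 90, 90, 91]  (not all equal)
t=8: [56, 53, 55, 54, 55, 55, 54]  (not all equal)
t=9: [103, 101, 103, 102, 103, 103, 102]  (not all equal)
t=10: [32, 33, 32, 33, 32, 32, 33]  (not all equal)
t=11: [60, 61, 60, 61, 60, 60, 61]  (not all equal)
t=12: [112, 111, 112, 111, 112, 112, 111]  (not all equal)
t=13: [15, 16, 15, 16, 15, 15, 16]  (not all equal)
t=14: [28, 29, 28, 29, 28, 28, 29]  (not all equal)
t=15: [52, 53, 52, 53, 52, 52, 53]  (not all equal)
t=16: [98, 99, 98, 99, 98, 98, 99]  (not all equal)
t=17: [40, 39, 40, 39, 40, 40, 39]  (not all equal)
t=18: [74, 73, 74, 73, 74, 74, 73]  (not all equal)
t=19: [87, 87, 87, 87, 87, 87, 87]  (all equal)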